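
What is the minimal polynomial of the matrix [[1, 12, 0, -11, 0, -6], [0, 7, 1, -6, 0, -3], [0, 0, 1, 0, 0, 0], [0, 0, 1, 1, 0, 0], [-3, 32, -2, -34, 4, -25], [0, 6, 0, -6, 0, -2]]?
The characteristic polynomial factors as (x - 4)^2(x - 1)^4. The minimal polynomial is ∏(x - λ)^{k_λ} where k_λ is the size of the largest Jordan block at λ.

For λ = 1: rank(A - I) = 4, and the largest Jordan block has size 3 (the smallest k with rank((A - I)^k) = rank((A - I)^(k+1))).
For λ = 4: rank(A - 4I) = 5, and the largest Jordan block has size 2 (the smallest k with rank((A - 4I)^k) = rank((A - 4I)^(k+1))).

So m_A(x) = (x - 4)^2(x - 1)^3.

m_A(x) = (x - 4)^2(x - 1)^3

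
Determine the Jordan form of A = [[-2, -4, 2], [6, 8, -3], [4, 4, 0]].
J = [[2, 1, 0], [0, 2, 0], [0, 0, 2]]

The characteristic polynomial is det(xI - A) = (x - 2)^3, so the eigenvalues are 2 (algebraic multiplicity 3).

For λ = 2: rank(A - 2I) = 1, rank((A - 2I)^2) = 0. The eigenspace has dimension 3 - 1 = 2, so there are 2 Jordan blocks; the rank sequence gives block sizes [2, 1].

Assembling the blocks gives the Jordan form J above.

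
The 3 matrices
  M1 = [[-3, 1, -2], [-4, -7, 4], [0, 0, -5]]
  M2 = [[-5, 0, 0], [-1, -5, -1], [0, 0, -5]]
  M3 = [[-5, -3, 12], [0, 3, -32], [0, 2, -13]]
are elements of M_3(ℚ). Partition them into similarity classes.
1 class: {M1, M2, M3}

Characteristic polynomials: χ_{M1} = (x + 5)^3, χ_{M2} = (x + 5)^3, χ_{M3} = (x + 5)^3.

{M1, M2, M3}: invariant factors x + 5, (x + 5)^2.

Matrices are similar if and only if their invariant-factor lists agree; the partition into similarity classes is {M1, M2, M3}.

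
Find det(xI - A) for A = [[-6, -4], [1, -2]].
χ_A(x) = (x + 4)^2

xI - A = [[x + 6, 4], [-1, x + 2]].

Expanding det(xI - A) along the first row:
det(xI - A) = + (x + 6)·det([[x + 2]]) - (4)·det([[-1]]).

Evaluating gives χ_A(x) = x^2 + 8x + 16 = (x + 4)^2.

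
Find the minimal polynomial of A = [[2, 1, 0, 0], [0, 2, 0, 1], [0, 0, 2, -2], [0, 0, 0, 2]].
m_A(x) = (x - 2)^3

The characteristic polynomial factors as (x - 2)^4. The minimal polynomial is ∏(x - λ)^{k_λ} where k_λ is the size of the largest Jordan block at λ.

For λ = 2: rank(A - 2I) = 2, and the largest Jordan block has size 3 (the smallest k with rank((A - 2I)^k) = rank((A - 2I)^(k+1))).

So m_A(x) = (x - 2)^3.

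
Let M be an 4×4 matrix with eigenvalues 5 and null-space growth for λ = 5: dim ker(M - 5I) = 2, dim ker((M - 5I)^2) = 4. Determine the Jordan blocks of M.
Jordan blocks: (5, 2), (5, 2)

λ = 5: successive nullity increments [2, 2] count blocks of size ≥ k; block sizes are [2, 2].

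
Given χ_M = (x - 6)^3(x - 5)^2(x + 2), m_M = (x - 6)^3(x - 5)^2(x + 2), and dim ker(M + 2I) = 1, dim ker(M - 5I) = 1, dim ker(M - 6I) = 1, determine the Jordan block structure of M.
λ = -2: algebraic multiplicity 1 (exponent in χ_M), largest block size 1 (exponent in m_M), 1 block (geometric multiplicity). This forces block sizes [1].
λ = 5: algebraic multiplicity 2 (exponent in χ_M), largest block size 2 (exponent in m_M), 1 block (geometric multiplicity). This forces block sizes [2].
λ = 6: algebraic multiplicity 3 (exponent in χ_M), largest block size 3 (exponent in m_M), 1 block (geometric multiplicity). This forces block sizes [3].

Jordan blocks: (-2, 1), (5, 2), (6, 3)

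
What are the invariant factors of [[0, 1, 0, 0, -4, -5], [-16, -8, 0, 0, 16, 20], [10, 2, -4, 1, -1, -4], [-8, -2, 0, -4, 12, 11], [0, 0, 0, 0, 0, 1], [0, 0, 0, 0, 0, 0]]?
The Jordan structure of A has elementary divisors (x + 4)^2, (x + 4)^2, x^2. Arranging the block sizes at each eigenvalue in decreasing order and taking row products gives the invariant factors.

Invariant factors (smallest first, each dividing the next): (x + 4)^2, x^2(x + 4)^2.

Check: the last factor x^2(x + 4)^2 is the minimal polynomial, and the product x^2(x + 4)^4 is the characteristic polynomial.

(x + 4)^2, x^2(x + 4)^2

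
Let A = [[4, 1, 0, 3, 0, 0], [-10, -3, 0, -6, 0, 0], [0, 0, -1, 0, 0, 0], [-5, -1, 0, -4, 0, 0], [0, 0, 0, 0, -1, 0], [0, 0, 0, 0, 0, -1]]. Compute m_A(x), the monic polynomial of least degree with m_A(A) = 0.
The characteristic polynomial factors as (x + 1)^6. The minimal polynomial is ∏(x - λ)^{k_λ} where k_λ is the size of the largest Jordan block at λ.

For λ = -1: rank(A + I) = 1, and the largest Jordan block has size 2 (the smallest k with rank((A + I)^k) = rank((A + I)^(k+1))).

So m_A(x) = (x + 1)^2.

m_A(x) = (x + 1)^2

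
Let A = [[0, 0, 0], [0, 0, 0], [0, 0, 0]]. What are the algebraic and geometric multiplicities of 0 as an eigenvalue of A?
The characteristic polynomial is x^3, so the factor x appears with exponent 3: the algebraic multiplicity is 3.

rank(A) = 0, so the eigenspace has dimension 3 - 0 = 3: the geometric multiplicity is 3.

algebraic multiplicity 3, geometric multiplicity 3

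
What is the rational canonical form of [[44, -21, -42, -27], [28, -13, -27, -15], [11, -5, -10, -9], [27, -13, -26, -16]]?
The invariant factors of A (the non-unit diagonal entries of the Smith normal form of xI - A over ℚ[x]) are (x - 5)(x^3 - 3x + 1), each dividing the next. The characteristic polynomial is their product, (x - 5)(x^3 - 3x + 1).

The rational canonical form is the block-diagonal matrix of companion matrices C(f_i):
R = [[0, 0, 0, 5], [1, 0, 0, -16], [0, 1, 0, 3], [0, 0, 1, 5]].

Note the characteristic polynomial does not split into linear factors over ℚ, so A has no Jordan form over ℚ; the rational canonical form exists over any field.

R = [[0, 0, 0, 5], [1, 0, 0, -16], [0, 1, 0, 3], [0, 0, 1, 5]]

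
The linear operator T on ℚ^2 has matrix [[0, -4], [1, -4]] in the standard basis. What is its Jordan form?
J = [[-2, 1], [0, -2]]

The characteristic polynomial is det(xI - A) = (x + 2)^2, so the eigenvalues are -2 (algebraic multiplicity 2).

For λ = -2: rank(A + 2I) = 1, rank((A + 2I)^2) = 0. The eigenspace has dimension 2 - 1 = 1, so there is 1 Jordan block; the rank sequence gives block sizes [2].

Assembling the blocks gives the Jordan form J above.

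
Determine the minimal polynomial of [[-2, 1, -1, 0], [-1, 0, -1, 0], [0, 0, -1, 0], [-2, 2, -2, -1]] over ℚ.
The characteristic polynomial factors as (x + 1)^4. The minimal polynomial is ∏(x - λ)^{k_λ} where k_λ is the size of the largest Jordan block at λ.

For λ = -1: rank(A + I) = 1, and the largest Jordan block has size 2 (the smallest k with rank((A + I)^k) = rank((A + I)^(k+1))).

So m_A(x) = (x + 1)^2.

m_A(x) = (x + 1)^2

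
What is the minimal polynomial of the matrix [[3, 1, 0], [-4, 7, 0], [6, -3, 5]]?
The characteristic polynomial factors as (x - 5)^3. The minimal polynomial is ∏(x - λ)^{k_λ} where k_λ is the size of the largest Jordan block at λ.

For λ = 5: rank(A - 5I) = 1, and the largest Jordan block has size 2 (the smallest k with rank((A - 5I)^k) = rank((A - 5I)^(k+1))).

So m_A(x) = (x - 5)^2.

m_A(x) = (x - 5)^2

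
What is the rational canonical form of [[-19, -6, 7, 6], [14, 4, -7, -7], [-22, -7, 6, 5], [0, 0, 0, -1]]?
The invariant factors of A (the non-unit diagonal entries of the Smith normal form of xI - A over ℚ[x]) are x + 1, (x + 1)(x + 3)(x + 5), each dividing the next. The characteristic polynomial is their product, (x + 1)^2(x + 3)(x + 5).

The rational canonical form is the block-diagonal matrix of companion matrices C(f_i):
R = [[-1, 0, 0, 0], [0, 0, 0, -15], [0, 1, 0, -23], [0, 0, 1, -9]].

R = [[-1, 0, 0, 0], [0, 0, 0, -15], [0, 1, 0, -23], [0, 0, 1, -9]]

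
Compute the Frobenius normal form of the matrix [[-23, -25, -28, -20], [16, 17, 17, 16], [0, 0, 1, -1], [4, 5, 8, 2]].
The invariant factors of A (the non-unit diagonal entries of the Smith normal form of xI - A over ℚ[x]) are (x + 3)(x^3 + x + 3), each dividing the next. The characteristic polynomial is their product, (x + 3)(x^3 + x + 3).

The rational canonical form is the block-diagonal matrix of companion matrices C(f_i):
R = [[0, 0, 0, -9], [1, 0, 0, -6], [0, 1, 0, -1], [0, 0, 1, -3]].

Note the characteristic polynomial does not split into linear factors over ℚ, so A has no Jordan form over ℚ; the rational canonical form exists over any field.

R = [[0, 0, 0, -9], [1, 0, 0, -6], [0, 1, 0, -1], [0, 0, 1, -3]]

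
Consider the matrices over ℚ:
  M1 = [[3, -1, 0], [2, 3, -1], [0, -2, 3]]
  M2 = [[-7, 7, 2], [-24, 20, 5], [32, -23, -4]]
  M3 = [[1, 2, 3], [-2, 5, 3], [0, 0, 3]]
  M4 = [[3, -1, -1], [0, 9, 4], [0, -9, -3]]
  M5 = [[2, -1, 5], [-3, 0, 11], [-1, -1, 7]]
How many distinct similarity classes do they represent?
2 classes: {M1, M2, M4, M5}, {M3}

Characteristic polynomials: χ_{M1} = (x - 3)^3, χ_{M2} = (x - 3)^3, χ_{M3} = (x - 3)^3, χ_{M4} = (x - 3)^3, χ_{M5} = (x - 3)^3.

{M1, M2, M4, M5}: invariant factors (x - 3)^3.

{M3}: invariant factors x - 3, (x - 3)^2.

Matrices are similar if and only if their invariant-factor lists agree; the partition into similarity classes is {M1, M2, M4, M5}, {M3}.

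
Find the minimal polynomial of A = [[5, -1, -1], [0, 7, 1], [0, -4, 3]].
m_A(x) = (x - 5)^3

The characteristic polynomial factors as (x - 5)^3. The minimal polynomial is ∏(x - λ)^{k_λ} where k_λ is the size of the largest Jordan block at λ.

For λ = 5: rank(A - 5I) = 2, and the largest Jordan block has size 3 (the smallest k with rank((A - 5I)^k) = rank((A - 5I)^(k+1))).

So m_A(x) = (x - 5)^3.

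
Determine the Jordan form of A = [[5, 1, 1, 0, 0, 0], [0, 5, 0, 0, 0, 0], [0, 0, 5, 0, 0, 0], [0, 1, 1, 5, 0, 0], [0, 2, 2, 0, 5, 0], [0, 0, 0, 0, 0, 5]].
The characteristic polynomial is det(xI - A) = (x - 5)^6, so the eigenvalues are 5 (algebraic multiplicity 6).

For λ = 5: rank(A - 5I) = 1, rank((A - 5I)^2) = 0. The eigenspace has dimension 6 - 1 = 5, so there are 5 Jordan blocks; the rank sequence gives block sizes [2, 1, 1, 1, 1].

Assembling the blocks gives the Jordan form J above.

J = [[5, 1, 0, 0, 0, 0], [0, 5, 0, 0, 0, 0], [0, 0, 5, 0, 0, 0], [0, 0, 0, 5, 0, 0], [0, 0, 0, 0, 5, 0], [0, 0, 0, 0, 0, 5]]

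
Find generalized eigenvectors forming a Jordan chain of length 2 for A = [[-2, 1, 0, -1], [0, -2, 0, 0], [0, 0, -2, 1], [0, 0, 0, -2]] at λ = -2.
We seek v_1 ∈ ker((A + 2I)^2) \ ker(A + 2I), then set v_{i+1} = (A + 2I) v_i.

One such chain is v_1 = [[0, 1, 0, 0]]^T, v_2 = [[1, 0, 0, 0]]^T. Check: (A + 2I) v_2 = [[0, 0, 0, 0]]^T = 0.

v_1 = [[0, 1, 0, 0]]^T, v_2 = [[1, 0, 0, 0]]^T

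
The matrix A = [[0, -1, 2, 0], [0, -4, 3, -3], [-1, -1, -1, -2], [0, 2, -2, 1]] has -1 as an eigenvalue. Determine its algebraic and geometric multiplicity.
The characteristic polynomial is (x + 1)^4, so the factor x + 1 appears with exponent 4: the algebraic multiplicity is 4.

rank(A + I) = 2, so the eigenspace has dimension 4 - 2 = 2: the geometric multiplicity is 2.

Since 2 < 4, A is not diagonalizable.

algebraic multiplicity 4, geometric multiplicity 2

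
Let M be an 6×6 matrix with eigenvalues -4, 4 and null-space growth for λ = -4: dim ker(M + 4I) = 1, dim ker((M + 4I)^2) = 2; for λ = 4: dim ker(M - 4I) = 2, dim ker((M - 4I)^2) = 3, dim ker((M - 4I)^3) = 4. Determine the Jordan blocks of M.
Jordan blocks: (-4, 2), (4, 3), (4, 1)

λ = -4: successive nullity increments [1, 1] count blocks of size ≥ k; block sizes are [2].
λ = 4: successive nullity increments [2, 1, 1] count blocks of size ≥ k; block sizes are [3, 1].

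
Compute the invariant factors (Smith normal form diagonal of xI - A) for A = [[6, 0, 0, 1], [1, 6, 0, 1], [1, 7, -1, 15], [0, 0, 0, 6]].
The Jordan structure of A has elementary divisors (x + 1), (x - 6)^3. Arranging the block sizes at each eigenvalue in decreasing order and taking row products gives the invariant factors.

Invariant factors (smallest first, each dividing the next): (x - 6)^3(x + 1).

Check: the last factor (x - 6)^3(x + 1) is the minimal polynomial, and the product (x - 6)^3(x + 1) is the characteristic polynomial.

(x - 6)^3(x + 1)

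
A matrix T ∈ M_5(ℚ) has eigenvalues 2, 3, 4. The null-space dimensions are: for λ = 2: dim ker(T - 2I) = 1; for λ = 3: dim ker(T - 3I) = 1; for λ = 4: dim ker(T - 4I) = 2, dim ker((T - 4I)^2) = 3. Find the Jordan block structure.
Jordan blocks: (2, 1), (3, 1), (4, 2), (4, 1)

λ = 2: successive nullity increments [1] count blocks of size ≥ k; block sizes are [1].
λ = 3: successive nullity increments [1] count blocks of size ≥ k; block sizes are [1].
λ = 4: successive nullity increments [2, 1] count blocks of size ≥ k; block sizes are [2, 1].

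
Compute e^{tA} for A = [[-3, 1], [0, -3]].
A has Jordan form J = [[-3, 1], [0, -3]] with A = PJP^{-1}, so e^{tA} = P e^{tJ} P^{-1}.

For a Jordan block J_k(λ), e^{tJ_k(λ)} = e^{λt} · (I + tN + t^2 N^2/2! + ... + t^{k-1} N^{k-1}/(k-1)!) where N is the nilpotent superdiagonal part.

Assembling the blocks and conjugating back gives the entries of e^{tA} as shown above.

e^{tA} = [[e^{-3*t}, t*e^{-3*t}], [0, e^{-3*t}]]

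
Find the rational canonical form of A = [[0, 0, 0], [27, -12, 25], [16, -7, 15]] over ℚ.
The invariant factors of A (the non-unit diagonal entries of the Smith normal form of xI - A over ℚ[x]) are x(x^2 - 3x - 5), each dividing the next. The characteristic polynomial is their product, x(x^2 - 3x - 5).

The rational canonical form is the block-diagonal matrix of companion matrices C(f_i):
R = [[0, 0, 0], [1, 0, 5], [0, 1, 3]].

Note the characteristic polynomial does not split into linear factors over ℚ, so A has no Jordan form over ℚ; the rational canonical form exists over any field.

R = [[0, 0, 0], [1, 0, 5], [0, 1, 3]]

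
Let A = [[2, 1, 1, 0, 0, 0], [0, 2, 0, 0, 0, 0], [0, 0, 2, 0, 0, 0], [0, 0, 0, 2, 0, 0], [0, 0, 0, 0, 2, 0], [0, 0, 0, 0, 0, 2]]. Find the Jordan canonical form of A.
The characteristic polynomial is det(xI - A) = (x - 2)^6, so the eigenvalues are 2 (algebraic multiplicity 6).

For λ = 2: rank(A - 2I) = 1, rank((A - 2I)^2) = 0. The eigenspace has dimension 6 - 1 = 5, so there are 5 Jordan blocks; the rank sequence gives block sizes [2, 1, 1, 1, 1].

Assembling the blocks gives the Jordan form J above.

J = [[2, 1, 0, 0, 0, 0], [0, 2, 0, 0, 0, 0], [0, 0, 2, 0, 0, 0], [0, 0, 0, 2, 0, 0], [0, 0, 0, 0, 2, 0], [0, 0, 0, 0, 0, 2]]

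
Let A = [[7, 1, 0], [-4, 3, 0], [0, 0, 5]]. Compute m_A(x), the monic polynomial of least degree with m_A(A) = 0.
The characteristic polynomial factors as (x - 5)^3. The minimal polynomial is ∏(x - λ)^{k_λ} where k_λ is the size of the largest Jordan block at λ.

For λ = 5: rank(A - 5I) = 1, and the largest Jordan block has size 2 (the smallest k with rank((A - 5I)^k) = rank((A - 5I)^(k+1))).

So m_A(x) = (x - 5)^2.

m_A(x) = (x - 5)^2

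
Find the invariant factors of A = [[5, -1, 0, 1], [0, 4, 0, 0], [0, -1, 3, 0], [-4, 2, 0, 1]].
The Jordan structure of A has elementary divisors (x - 3)^2, (x - 3), (x - 4). Arranging the block sizes at each eigenvalue in decreasing order and taking row products gives the invariant factors.

Invariant factors (smallest first, each dividing the next): x - 3, (x - 4)(x - 3)^2.

Check: the last factor (x - 4)(x - 3)^2 is the minimal polynomial, and the product (x - 4)(x - 3)^3 is the characteristic polynomial.

x - 3, (x - 4)(x - 3)^2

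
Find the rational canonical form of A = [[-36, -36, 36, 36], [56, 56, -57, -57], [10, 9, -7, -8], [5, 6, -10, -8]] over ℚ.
R = [[0, 0, 0, -36], [1, 0, 0, -12], [0, 1, 0, 9], [0, 0, 1, 5]]

The invariant factors of A (the non-unit diagonal entries of the Smith normal form of xI - A over ℚ[x]) are (x - 6)(x - 2)(x^2 + 3x + 3), each dividing the next. The characteristic polynomial is their product, (x - 6)(x - 2)(x^2 + 3x + 3).

The rational canonical form is the block-diagonal matrix of companion matrices C(f_i):
R = [[0, 0, 0, -36], [1, 0, 0, -12], [0, 1, 0, 9], [0, 0, 1, 5]].

Note the characteristic polynomial does not split into linear factors over ℚ, so A has no Jordan form over ℚ; the rational canonical form exists over any field.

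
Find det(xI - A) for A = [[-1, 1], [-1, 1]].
χ_A(x) = x^2

xI - A = [[x + 1, -1], [1, x - 1]].

Expanding det(xI - A) along the first row:
det(xI - A) = + (x + 1)·det([[x - 1]]) - (-1)·det([[1]]).

Evaluating gives χ_A(x) = x^2.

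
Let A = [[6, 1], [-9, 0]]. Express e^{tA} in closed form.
e^{tA} = [[(3*t + 1)*e^{3*t}, t*e^{3*t}], [-9*t*e^{3*t}, (1 - 3*t)*e^{3*t}]]

A has Jordan form J = [[3, 1], [0, 3]] with A = PJP^{-1}, so e^{tA} = P e^{tJ} P^{-1}.

For a Jordan block J_k(λ), e^{tJ_k(λ)} = e^{λt} · (I + tN + t^2 N^2/2! + ... + t^{k-1} N^{k-1}/(k-1)!) where N is the nilpotent superdiagonal part.

Assembling the blocks and conjugating back gives the entries of e^{tA} as shown above.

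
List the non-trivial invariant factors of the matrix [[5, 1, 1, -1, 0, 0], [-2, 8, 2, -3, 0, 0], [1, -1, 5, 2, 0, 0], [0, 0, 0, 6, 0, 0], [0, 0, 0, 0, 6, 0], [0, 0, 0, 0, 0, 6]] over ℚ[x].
The Jordan structure of A has elementary divisors (x - 6)^2, (x - 6)^2, (x - 6), (x - 6). Arranging the block sizes at each eigenvalue in decreasing order and taking row products gives the invariant factors.

Invariant factors (smallest first, each dividing the next): x - 6, x - 6, (x - 6)^2, (x - 6)^2.

Check: the last factor (x - 6)^2 is the minimal polynomial, and the product (x - 6)^6 is the characteristic polynomial.

x - 6, x - 6, (x - 6)^2, (x - 6)^2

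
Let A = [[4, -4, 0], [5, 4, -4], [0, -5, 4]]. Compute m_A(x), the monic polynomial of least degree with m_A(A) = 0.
The characteristic polynomial factors as (x - 4)^3. The minimal polynomial is ∏(x - λ)^{k_λ} where k_λ is the size of the largest Jordan block at λ.

For λ = 4: rank(A - 4I) = 2, and the largest Jordan block has size 3 (the smallest k with rank((A - 4I)^k) = rank((A - 4I)^(k+1))).

So m_A(x) = (x - 4)^3.

m_A(x) = (x - 4)^3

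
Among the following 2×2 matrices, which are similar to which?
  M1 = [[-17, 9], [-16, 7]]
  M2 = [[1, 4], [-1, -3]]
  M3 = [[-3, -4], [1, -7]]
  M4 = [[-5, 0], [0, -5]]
3 classes: {M1, M3}, {M2}, {M4}

Characteristic polynomials: χ_{M1} = (x + 5)^2, χ_{M2} = (x + 1)^2, χ_{M3} = (x + 5)^2, χ_{M4} = (x + 5)^2.

{M1, M3}: invariant factors (x + 5)^2.

{M2}: invariant factors (x + 1)^2.

{M4}: invariant factors x + 5, x + 5.

Matrices are similar if and only if their invariant-factor lists agree; the partition into similarity classes is {M1, M3}, {M2}, {M4}.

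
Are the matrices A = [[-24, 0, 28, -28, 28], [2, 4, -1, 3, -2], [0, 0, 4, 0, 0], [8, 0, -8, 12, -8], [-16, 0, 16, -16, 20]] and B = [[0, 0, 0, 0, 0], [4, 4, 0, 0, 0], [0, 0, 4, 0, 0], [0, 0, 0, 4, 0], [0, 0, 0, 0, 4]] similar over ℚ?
No.

Both have characteristic polynomial x(x - 4)^4, but the minimal polynomial of A is x(x - 4)^2 while the minimal polynomial of B is x(x - 4). The minimal polynomial is a similarity invariant, so A and B are not similar.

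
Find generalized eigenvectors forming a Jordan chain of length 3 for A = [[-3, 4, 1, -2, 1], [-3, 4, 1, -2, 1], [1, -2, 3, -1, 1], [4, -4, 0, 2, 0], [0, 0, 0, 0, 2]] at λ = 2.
v_1 = [[0, 0, 0, 1, 0]]^T, v_2 = [[-2, -2, -1, 0, 0]]^T, v_3 = [[1, 1, 1, 0, 0]]^T

We seek v_1 ∈ ker((A - 2I)^3) \ ker((A - 2I)^2), then set v_{i+1} = (A - 2I) v_i.

One such chain is v_1 = [[0, 0, 0, 1, 0]]^T, v_2 = [[-2, -2, -1, 0, 0]]^T, v_3 = [[1, 1, 1, 0, 0]]^T. Check: (A - 2I) v_3 = [[0, 0, 0, 0, 0]]^T = 0.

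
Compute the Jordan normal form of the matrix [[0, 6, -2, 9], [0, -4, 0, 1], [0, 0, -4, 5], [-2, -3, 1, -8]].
The characteristic polynomial is det(xI - A) = (x + 4)^4, so the eigenvalues are -4 (algebraic multiplicity 4).

For λ = -4: rank(A + 4I) = 2, rank((A + 4I)^2) = 1, rank((A + 4I)^3) = 0. The eigenspace has dimension 4 - 2 = 2, so there are 2 Jordan blocks; the rank sequence gives block sizes [3, 1].

Assembling the blocks gives the Jordan form J above.

J = [[-4, 1, 0, 0], [0, -4, 1, 0], [0, 0, -4, 0], [0, 0, 0, -4]]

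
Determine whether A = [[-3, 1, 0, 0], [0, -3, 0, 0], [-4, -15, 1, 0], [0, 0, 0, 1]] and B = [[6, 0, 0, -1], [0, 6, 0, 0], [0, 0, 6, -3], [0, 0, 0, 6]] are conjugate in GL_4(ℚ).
No.

trace(A) = -4 but trace(B) = 24. The trace is a similarity invariant, so A and B are not similar.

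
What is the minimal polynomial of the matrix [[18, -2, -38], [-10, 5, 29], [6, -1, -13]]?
m_A(x) = (x - 6)(x - 2)^2

The characteristic polynomial factors as (x - 6)(x - 2)^2. The minimal polynomial is ∏(x - λ)^{k_λ} where k_λ is the size of the largest Jordan block at λ.

For λ = 2: rank(A - 2I) = 2, and the largest Jordan block has size 2 (the smallest k with rank((A - 2I)^k) = rank((A - 2I)^(k+1))).
For λ = 6: rank(A - 6I) = 2, and the largest Jordan block has size 1 (the smallest k with rank((A - 6I)^k) = rank((A - 6I)^(k+1))).

So m_A(x) = (x - 6)(x - 2)^2.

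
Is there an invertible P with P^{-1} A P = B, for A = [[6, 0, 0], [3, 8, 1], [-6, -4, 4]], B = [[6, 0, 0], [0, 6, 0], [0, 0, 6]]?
No.

Both have characteristic polynomial (x - 6)^3, but the minimal polynomial of A is (x - 6)^2 while the minimal polynomial of B is x - 6. The minimal polynomial is a similarity invariant, so A and B are not similar.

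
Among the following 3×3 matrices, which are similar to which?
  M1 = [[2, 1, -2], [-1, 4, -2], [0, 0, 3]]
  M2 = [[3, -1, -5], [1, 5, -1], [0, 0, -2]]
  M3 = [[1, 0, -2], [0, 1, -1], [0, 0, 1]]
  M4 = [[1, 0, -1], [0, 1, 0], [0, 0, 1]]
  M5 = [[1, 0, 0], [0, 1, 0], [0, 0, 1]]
4 classes: {M1}, {M2}, {M3, M4}, {M5}

Characteristic polynomials: χ_{M1} = (x - 3)^3, χ_{M2} = (x - 4)^2(x + 2), χ_{M3} = (x - 1)^3, χ_{M4} = (x - 1)^3, χ_{M5} = (x - 1)^3.

{M1}: invariant factors x - 3, (x - 3)^2.

{M2}: invariant factors (x - 4)^2(x + 2).

{M3, M4}: invariant factors x - 1, (x - 1)^2.

{M5}: invariant factors x - 1, x - 1, x - 1.

Matrices are similar if and only if their invariant-factor lists agree; the partition into similarity classes is {M1}, {M2}, {M3, M4}, {M5}.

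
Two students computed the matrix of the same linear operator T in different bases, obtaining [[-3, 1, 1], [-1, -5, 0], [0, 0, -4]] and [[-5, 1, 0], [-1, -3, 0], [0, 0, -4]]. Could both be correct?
Both have characteristic polynomial (x + 4)^3, but the minimal polynomial of A is (x + 4)^3 while the minimal polynomial of B is (x + 4)^2. The minimal polynomial is a similarity invariant, so A and B are not similar.

No.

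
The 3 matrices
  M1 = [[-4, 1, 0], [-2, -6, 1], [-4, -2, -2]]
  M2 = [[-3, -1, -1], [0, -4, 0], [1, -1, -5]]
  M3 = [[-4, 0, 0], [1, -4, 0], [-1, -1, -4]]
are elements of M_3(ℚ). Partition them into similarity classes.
2 classes: {M1, M3}, {M2}

Characteristic polynomials: χ_{M1} = (x + 4)^3, χ_{M2} = (x + 4)^3, χ_{M3} = (x + 4)^3.

{M1, M3}: invariant factors (x + 4)^3.

{M2}: invariant factors x + 4, (x + 4)^2.

Matrices are similar if and only if their invariant-factor lists agree; the partition into similarity classes is {M1, M3}, {M2}.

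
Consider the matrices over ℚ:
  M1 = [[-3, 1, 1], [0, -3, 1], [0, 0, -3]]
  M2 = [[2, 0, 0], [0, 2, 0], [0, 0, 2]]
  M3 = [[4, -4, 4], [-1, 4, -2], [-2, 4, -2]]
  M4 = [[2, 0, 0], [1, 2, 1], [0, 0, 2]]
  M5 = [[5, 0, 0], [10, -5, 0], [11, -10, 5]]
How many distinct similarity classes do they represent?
Characteristic polynomials: χ_{M1} = (x + 3)^3, χ_{M2} = (x - 2)^3, χ_{M3} = (x - 2)^3, χ_{M4} = (x - 2)^3, χ_{M5} = (x - 5)^2(x + 5).

{M1}: invariant factors (x + 3)^3.

{M2}: invariant factors x - 2, x - 2, x - 2.

{M3, M4}: invariant factors x - 2, (x - 2)^2.

{M5}: invariant factors (x - 5)^2(x + 5).

Matrices are similar if and only if their invariant-factor lists agree; the partition into similarity classes is {M1}, {M2}, {M3, M4}, {M5}.

4 classes: {M1}, {M2}, {M3, M4}, {M5}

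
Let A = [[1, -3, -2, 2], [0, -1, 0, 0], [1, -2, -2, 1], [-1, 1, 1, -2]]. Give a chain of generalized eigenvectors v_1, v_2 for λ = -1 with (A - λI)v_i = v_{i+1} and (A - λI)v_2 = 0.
v_1 = [[0, 1, 0, 0]]^T, v_2 = [[-3, 0, -2, 1]]^T

We seek v_1 ∈ ker((A + I)^2) \ ker(A + I), then set v_{i+1} = (A + I) v_i.

One such chain is v_1 = [[0, 1, 0, 0]]^T, v_2 = [[-3, 0, -2, 1]]^T. Check: (A + I) v_2 = [[0, 0, 0, 0]]^T = 0.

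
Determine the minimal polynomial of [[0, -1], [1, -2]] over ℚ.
The characteristic polynomial factors as (x + 1)^2. The minimal polynomial is ∏(x - λ)^{k_λ} where k_λ is the size of the largest Jordan block at λ.

For λ = -1: rank(A + I) = 1, and the largest Jordan block has size 2 (the smallest k with rank((A + I)^k) = rank((A + I)^(k+1))).

So m_A(x) = (x + 1)^2.

m_A(x) = (x + 1)^2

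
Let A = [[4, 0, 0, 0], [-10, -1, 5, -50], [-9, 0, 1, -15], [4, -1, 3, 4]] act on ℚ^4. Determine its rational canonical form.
R = [[4, 0, 0, 0], [0, 0, 0, -24], [0, 1, 0, 6], [0, 0, 1, 4]]

The invariant factors of A (the non-unit diagonal entries of the Smith normal form of xI - A over ℚ[x]) are x - 4, (x - 4)(x^2 - 6), each dividing the next. The characteristic polynomial is their product, (x - 4)^2(x^2 - 6).

The rational canonical form is the block-diagonal matrix of companion matrices C(f_i):
R = [[4, 0, 0, 0], [0, 0, 0, -24], [0, 1, 0, 6], [0, 0, 1, 4]].

Note the characteristic polynomial does not split into linear factors over ℚ, so A has no Jordan form over ℚ; the rational canonical form exists over any field.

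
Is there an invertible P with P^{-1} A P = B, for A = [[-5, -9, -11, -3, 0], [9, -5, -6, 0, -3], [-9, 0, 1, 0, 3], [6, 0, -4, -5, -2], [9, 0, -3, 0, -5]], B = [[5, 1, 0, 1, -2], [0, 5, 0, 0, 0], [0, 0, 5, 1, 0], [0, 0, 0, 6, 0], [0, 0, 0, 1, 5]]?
No.

trace(A) = -19 but trace(B) = 26. The trace is a similarity invariant, so A and B are not similar.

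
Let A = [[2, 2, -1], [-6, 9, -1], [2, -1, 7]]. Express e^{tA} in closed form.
A has Jordan form J = [[6, 1, 0], [0, 6, 1], [0, 0, 6]] with A = PJP^{-1}, so e^{tA} = P e^{tJ} P^{-1}.

For a Jordan block J_k(λ), e^{tJ_k(λ)} = e^{λt} · (I + tN + t^2 N^2/2! + ... + t^{k-1} N^{k-1}/(k-1)!) where N is the nilpotent superdiagonal part.

Assembling the blocks and conjugating back gives the entries of e^{tA} as shown above.

e^{tA} = [[(t^2 - 4*t + 1)*e^{6*t}, t*(4 - t)*e^{6*t}/2, t*(t - 2)*e^{6*t}/2], [2*t*(t - 3)*e^{6*t}, (-t^2 + 3*t + 1)*e^{6*t}, t*(t - 1)*e^{6*t}], [2*t*e^{6*t}, -t*e^{6*t}, (t + 1)*e^{6*t}]]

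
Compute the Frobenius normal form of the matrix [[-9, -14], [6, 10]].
R = [[0, 6], [1, 1]]

The invariant factors of A (the non-unit diagonal entries of the Smith normal form of xI - A over ℚ[x]) are (x - 3)(x + 2), each dividing the next. The characteristic polynomial is their product, (x - 3)(x + 2).

The rational canonical form is the block-diagonal matrix of companion matrices C(f_i):
R = [[0, 6], [1, 1]].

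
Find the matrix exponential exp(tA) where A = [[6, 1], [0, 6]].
A has Jordan form J = [[6, 1], [0, 6]] with A = PJP^{-1}, so e^{tA} = P e^{tJ} P^{-1}.

For a Jordan block J_k(λ), e^{tJ_k(λ)} = e^{λt} · (I + tN + t^2 N^2/2! + ... + t^{k-1} N^{k-1}/(k-1)!) where N is the nilpotent superdiagonal part.

Assembling the blocks and conjugating back gives the entries of e^{tA} as shown above.

e^{tA} = [[e^{6*t}, t*e^{6*t}], [0, e^{6*t}]]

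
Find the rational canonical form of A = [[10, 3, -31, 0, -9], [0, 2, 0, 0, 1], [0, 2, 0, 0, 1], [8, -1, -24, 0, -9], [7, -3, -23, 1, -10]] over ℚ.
The invariant factors of A (the non-unit diagonal entries of the Smith normal form of xI - A over ℚ[x]) are x(x - 2)(x^3 - 2x - 5), each dividing the next. The characteristic polynomial is their product, x(x - 2)(x^3 - 2x - 5).

The rational canonical form is the block-diagonal matrix of companion matrices C(f_i):
R = [[0, 0, 0, 0, 0], [1, 0, 0, 0, -10], [0, 1, 0, 0, 1], [0, 0, 1, 0, 2], [0, 0, 0, 1, 2]].

Note the characteristic polynomial does not split into linear factors over ℚ, so A has no Jordan form over ℚ; the rational canonical form exists over any field.

R = [[0, 0, 0, 0, 0], [1, 0, 0, 0, -10], [0, 1, 0, 0, 1], [0, 0, 1, 0, 2], [0, 0, 0, 1, 2]]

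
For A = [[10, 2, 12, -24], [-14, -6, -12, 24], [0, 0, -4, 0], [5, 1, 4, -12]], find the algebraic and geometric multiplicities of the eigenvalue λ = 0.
The characteristic polynomial is x(x + 4)^3, so the factor x appears with exponent 1: the algebraic multiplicity is 1.

rank(A) = 3, so the eigenspace has dimension 4 - 3 = 1: the geometric multiplicity is 1.

algebraic multiplicity 1, geometric multiplicity 1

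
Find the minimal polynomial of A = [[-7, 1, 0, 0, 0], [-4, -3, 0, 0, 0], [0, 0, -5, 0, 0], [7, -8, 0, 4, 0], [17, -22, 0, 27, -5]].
m_A(x) = (x - 4)(x + 5)^2

The characteristic polynomial factors as (x - 4)(x + 5)^4. The minimal polynomial is ∏(x - λ)^{k_λ} where k_λ is the size of the largest Jordan block at λ.

For λ = -5: rank(A + 5I) = 2, and the largest Jordan block has size 2 (the smallest k with rank((A + 5I)^k) = rank((A + 5I)^(k+1))).
For λ = 4: rank(A - 4I) = 4, and the largest Jordan block has size 1 (the smallest k with rank((A - 4I)^k) = rank((A - 4I)^(k+1))).

So m_A(x) = (x - 4)(x + 5)^2.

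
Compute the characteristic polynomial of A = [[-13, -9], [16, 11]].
xI - A = [[x + 13, 9], [-16, x - 11]].

Expanding det(xI - A) along the first row:
det(xI - A) = + (x + 13)·det([[x - 11]]) - (9)·det([[-16]]).

Evaluating gives χ_A(x) = x^2 + 2x + 1 = (x + 1)^2.

χ_A(x) = (x + 1)^2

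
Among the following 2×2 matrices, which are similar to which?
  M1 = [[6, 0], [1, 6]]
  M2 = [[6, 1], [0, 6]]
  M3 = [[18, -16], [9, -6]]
Characteristic polynomials: χ_{M1} = (x - 6)^2, χ_{M2} = (x - 6)^2, χ_{M3} = (x - 6)^2.

{M1, M2, M3}: invariant factors (x - 6)^2.

Matrices are similar if and only if their invariant-factor lists agree; the partition into similarity classes is {M1, M2, M3}.

1 class: {M1, M2, M3}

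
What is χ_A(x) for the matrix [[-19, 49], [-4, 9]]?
xI - A = [[x + 19, -49], [4, x - 9]].

Expanding det(xI - A) along the first row:
det(xI - A) = + (x + 19)·det([[x - 9]]) - (-49)·det([[4]]).

Evaluating gives χ_A(x) = x^2 + 10x + 25 = (x + 5)^2.

χ_A(x) = (x + 5)^2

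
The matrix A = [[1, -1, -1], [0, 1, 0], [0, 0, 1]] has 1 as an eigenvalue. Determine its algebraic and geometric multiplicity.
The characteristic polynomial is (x - 1)^3, so the factor x - 1 appears with exponent 3: the algebraic multiplicity is 3.

rank(A - I) = 1, so the eigenspace has dimension 3 - 1 = 2: the geometric multiplicity is 2.

Since 2 < 3, A is not diagonalizable.

algebraic multiplicity 3, geometric multiplicity 2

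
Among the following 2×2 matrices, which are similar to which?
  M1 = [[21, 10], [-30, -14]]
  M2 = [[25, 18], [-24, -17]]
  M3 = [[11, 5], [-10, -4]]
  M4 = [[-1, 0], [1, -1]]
3 classes: {M1, M3}, {M2}, {M4}

Characteristic polynomials: χ_{M1} = (x - 6)(x - 1), χ_{M2} = (x - 7)(x - 1), χ_{M3} = (x - 6)(x - 1), χ_{M4} = (x + 1)^2.

{M1, M3}: invariant factors (x - 6)(x - 1).

{M2}: invariant factors (x - 7)(x - 1).

{M4}: invariant factors (x + 1)^2.

Matrices are similar if and only if their invariant-factor lists agree; the partition into similarity classes is {M1, M3}, {M2}, {M4}.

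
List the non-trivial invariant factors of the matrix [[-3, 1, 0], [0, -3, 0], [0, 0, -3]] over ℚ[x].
The Jordan structure of A has elementary divisors (x + 3)^2, (x + 3). Arranging the block sizes at each eigenvalue in decreasing order and taking row products gives the invariant factors.

Invariant factors (smallest first, each dividing the next): x + 3, (x + 3)^2.

Check: the last factor (x + 3)^2 is the minimal polynomial, and the product (x + 3)^3 is the characteristic polynomial.

x + 3, (x + 3)^2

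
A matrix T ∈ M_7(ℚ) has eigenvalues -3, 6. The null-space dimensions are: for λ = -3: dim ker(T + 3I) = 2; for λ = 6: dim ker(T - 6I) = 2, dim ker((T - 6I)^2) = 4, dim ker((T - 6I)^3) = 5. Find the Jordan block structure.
λ = -3: successive nullity increments [2] count blocks of size ≥ k; block sizes are [1, 1].
λ = 6: successive nullity increments [2, 2, 1] count blocks of size ≥ k; block sizes are [3, 2].

Jordan blocks: (-3, 1), (-3, 1), (6, 3), (6, 2)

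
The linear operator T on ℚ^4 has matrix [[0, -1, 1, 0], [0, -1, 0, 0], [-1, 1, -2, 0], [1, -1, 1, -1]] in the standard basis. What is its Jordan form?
The characteristic polynomial is det(xI - A) = (x + 1)^4, so the eigenvalues are -1 (algebraic multiplicity 4).

For λ = -1: rank(A + I) = 1, rank((A + I)^2) = 0. The eigenspace has dimension 4 - 1 = 3, so there are 3 Jordan blocks; the rank sequence gives block sizes [2, 1, 1].

Assembling the blocks gives the Jordan form J above.

J = [[-1, 1, 0, 0], [0, -1, 0, 0], [0, 0, -1, 0], [0, 0, 0, -1]]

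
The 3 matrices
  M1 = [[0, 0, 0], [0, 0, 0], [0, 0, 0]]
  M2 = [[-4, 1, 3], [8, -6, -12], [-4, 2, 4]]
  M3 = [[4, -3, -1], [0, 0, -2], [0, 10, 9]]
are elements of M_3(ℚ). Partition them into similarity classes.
3 classes: {M1}, {M2}, {M3}

Characteristic polynomials: χ_{M1} = x^3, χ_{M2} = (x + 2)^3, χ_{M3} = (x - 5)(x - 4)^2.

{M1}: invariant factors x, x, x.

{M2}: invariant factors x + 2, (x + 2)^2.

{M3}: invariant factors (x - 5)(x - 4)^2.

Matrices are similar if and only if their invariant-factor lists agree; the partition into similarity classes is {M1}, {M2}, {M3}.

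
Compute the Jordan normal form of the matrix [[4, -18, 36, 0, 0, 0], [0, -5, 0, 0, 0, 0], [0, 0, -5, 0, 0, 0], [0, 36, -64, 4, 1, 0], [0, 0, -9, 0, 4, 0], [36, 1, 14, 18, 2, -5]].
J = [[-5, 1, 0, 0, 0, 0], [0, -5, 0, 0, 0, 0], [0, 0, -5, 0, 0, 0], [0, 0, 0, 4, 1, 0], [0, 0, 0, 0, 4, 0], [0, 0, 0, 0, 0, 4]]

The characteristic polynomial is det(xI - A) = (x - 4)^3(x + 5)^3, so the eigenvalues are -5 (algebraic multiplicity 3), 4 (algebraic multiplicity 3).

For λ = -5: rank(A + 5I) = 4, rank((A + 5I)^2) = 3. The eigenspace has dimension 6 - 4 = 2, so there are 2 Jordan blocks; the rank sequence gives block sizes [2, 1].

For λ = 4: rank(A - 4I) = 4, rank((A - 4I)^2) = 3. The eigenspace has dimension 6 - 4 = 2, so there are 2 Jordan blocks; the rank sequence gives block sizes [2, 1].

Assembling the blocks gives the Jordan form J above.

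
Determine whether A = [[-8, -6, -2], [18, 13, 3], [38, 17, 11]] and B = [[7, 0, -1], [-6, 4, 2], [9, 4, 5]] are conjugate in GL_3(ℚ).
Two matrices over a field are similar if and only if they have the same invariant factors.

Both A and B have characteristic polynomial (x - 6)^2(x - 4) and minimal polynomial (x - 6)^2(x - 4). Computing further, both have invariant factors (x - 6)^2(x - 4). Hence A and B are similar.

Yes.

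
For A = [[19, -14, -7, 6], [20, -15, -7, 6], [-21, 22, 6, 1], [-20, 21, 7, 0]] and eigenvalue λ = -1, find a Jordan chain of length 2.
v_1 = [[0, 1, -3, -1]]^T, v_2 = [[1, 1, 0, -1]]^T

We seek v_1 ∈ ker((A + I)^2) \ ker(A + I), then set v_{i+1} = (A + I) v_i.

One such chain is v_1 = [[0, 1, -3, -1]]^T, v_2 = [[1, 1, 0, -1]]^T. Check: (A + I) v_2 = [[0, 0, 0, 0]]^T = 0.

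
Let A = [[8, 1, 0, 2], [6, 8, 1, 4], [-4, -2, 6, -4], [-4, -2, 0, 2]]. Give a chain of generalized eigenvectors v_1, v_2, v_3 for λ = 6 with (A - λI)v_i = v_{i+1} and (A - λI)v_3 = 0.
We seek v_1 ∈ ker((A - 6I)^3) \ ker((A - 6I)^2), then set v_{i+1} = (A - 6I) v_i.

One such chain is v_1 = [[0, 0, 1, 0]]^T, v_2 = [[0, 1, 0, 0]]^T, v_3 = [[1, 2, -2, -2]]^T. Check: (A - 6I) v_3 = [[0, 0, 0, 0]]^T = 0.

v_1 = [[0, 0, 1, 0]]^T, v_2 = [[0, 1, 0, 0]]^T, v_3 = [[1, 2, -2, -2]]^T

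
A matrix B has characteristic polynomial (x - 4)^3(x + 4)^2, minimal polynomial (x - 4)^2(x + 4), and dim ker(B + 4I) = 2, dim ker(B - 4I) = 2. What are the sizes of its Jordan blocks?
λ = -4: algebraic multiplicity 2 (exponent in χ_B), largest block size 1 (exponent in m_B), 2 blocks (geometric multiplicity). These force block sizes [1, 1].
λ = 4: algebraic multiplicity 3 (exponent in χ_B), largest block size 2 (exponent in m_B), 2 blocks (geometric multiplicity). These force block sizes [2, 1].

Jordan blocks: (-4, 1), (-4, 1), (4, 2), (4, 1)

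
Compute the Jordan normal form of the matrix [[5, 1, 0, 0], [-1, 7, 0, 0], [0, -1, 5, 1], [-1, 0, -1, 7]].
J = [[6, 1, 0, 0], [0, 6, 0, 0], [0, 0, 6, 1], [0, 0, 0, 6]]

The characteristic polynomial is det(xI - A) = (x - 6)^4, so the eigenvalues are 6 (algebraic multiplicity 4).

For λ = 6: rank(A - 6I) = 2, rank((A - 6I)^2) = 0. The eigenspace has dimension 4 - 2 = 2, so there are 2 Jordan blocks; the rank sequence gives block sizes [2, 2].

Assembling the blocks gives the Jordan form J above.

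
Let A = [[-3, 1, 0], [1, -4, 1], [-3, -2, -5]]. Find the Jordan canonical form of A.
The characteristic polynomial is det(xI - A) = (x + 4)^3, so the eigenvalues are -4 (algebraic multiplicity 3).

For λ = -4: rank(A + 4I) = 2, rank((A + 4I)^2) = 1, rank((A + 4I)^3) = 0. The eigenspace has dimension 3 - 2 = 1, so there is 1 Jordan block; the rank sequence gives block sizes [3].

Assembling the blocks gives the Jordan form J above.

J = [[-4, 1, 0], [0, -4, 1], [0, 0, -4]]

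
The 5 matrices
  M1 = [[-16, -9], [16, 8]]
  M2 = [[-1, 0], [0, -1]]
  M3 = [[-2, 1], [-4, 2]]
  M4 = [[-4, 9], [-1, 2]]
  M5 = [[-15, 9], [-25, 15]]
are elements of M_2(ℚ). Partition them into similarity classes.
Characteristic polynomials: χ_{M1} = (x + 4)^2, χ_{M2} = (x + 1)^2, χ_{M3} = x^2, χ_{M4} = (x + 1)^2, χ_{M5} = x^2.

{M1}: invariant factors (x + 4)^2.

{M2}: invariant factors x + 1, x + 1.

{M3, M5}: invariant factors x^2.

{M4}: invariant factors (x + 1)^2.

Matrices are similar if and only if their invariant-factor lists agree; the partition into similarity classes is {M1}, {M2}, {M3, M5}, {M4}.

4 classes: {M1}, {M2}, {M3, M5}, {M4}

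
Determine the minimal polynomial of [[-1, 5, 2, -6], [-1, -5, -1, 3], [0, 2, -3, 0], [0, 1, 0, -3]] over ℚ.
The characteristic polynomial factors as (x + 3)^4. The minimal polynomial is ∏(x - λ)^{k_λ} where k_λ is the size of the largest Jordan block at λ.

For λ = -3: rank(A + 3I) = 2, and the largest Jordan block has size 3 (the smallest k with rank((A + 3I)^k) = rank((A + 3I)^(k+1))).

So m_A(x) = (x + 3)^3.

m_A(x) = (x + 3)^3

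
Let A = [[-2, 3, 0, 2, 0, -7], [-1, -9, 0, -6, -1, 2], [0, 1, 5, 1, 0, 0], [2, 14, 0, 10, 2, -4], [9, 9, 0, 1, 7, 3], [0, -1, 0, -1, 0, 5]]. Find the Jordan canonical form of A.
The characteristic polynomial is det(xI - A) = (x - 5)^4(x + 2)^2, so the eigenvalues are -2 (algebraic multiplicity 2), 5 (algebraic multiplicity 4).

For λ = -2: rank(A + 2I) = 5, rank((A + 2I)^2) = 4. The eigenspace has dimension 6 - 5 = 1, so there is 1 Jordan block; the rank sequence gives block sizes [2].

For λ = 5: rank(A - 5I) = 4, rank((A - 5I)^2) = 3, rank((A - 5I)^3) = 2. The eigenspace has dimension 6 - 4 = 2, so there are 2 Jordan blocks; the rank sequence gives block sizes [3, 1].

Assembling the blocks gives the Jordan form J above.

J = [[-2, 1, 0, 0, 0, 0], [0, -2, 0, 0, 0, 0], [0, 0, 5, 1, 0, 0], [0, 0, 0, 5, 1, 0], [0, 0, 0, 0, 5, 0], [0, 0, 0, 0, 0, 5]]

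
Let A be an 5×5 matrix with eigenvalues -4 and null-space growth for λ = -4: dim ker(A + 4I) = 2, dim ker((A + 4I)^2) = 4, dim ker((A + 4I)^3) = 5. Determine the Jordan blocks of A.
λ = -4: successive nullity increments [2, 2, 1] count blocks of size ≥ k; block sizes are [3, 2].

Jordan blocks: (-4, 3), (-4, 2)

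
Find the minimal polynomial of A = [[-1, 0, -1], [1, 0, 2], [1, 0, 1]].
The characteristic polynomial factors as x^3. The minimal polynomial is ∏(x - λ)^{k_λ} where k_λ is the size of the largest Jordan block at λ.

For λ = 0: rank(A) = 2, and the largest Jordan block has size 3 (the smallest k with rank(A^k) = rank(A^(k+1))).

So m_A(x) = x^3.

m_A(x) = x^3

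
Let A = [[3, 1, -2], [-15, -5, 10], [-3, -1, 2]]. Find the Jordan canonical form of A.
The characteristic polynomial is det(xI - A) = x^3, so the eigenvalues are 0 (algebraic multiplicity 3).

For λ = 0: rank(A) = 1, rank(A^2) = 0. The eigenspace has dimension 3 - 1 = 2, so there are 2 Jordan blocks; the rank sequence gives block sizes [2, 1].

Assembling the blocks gives the Jordan form J above.

J = [[0, 1, 0], [0, 0, 0], [0, 0, 0]]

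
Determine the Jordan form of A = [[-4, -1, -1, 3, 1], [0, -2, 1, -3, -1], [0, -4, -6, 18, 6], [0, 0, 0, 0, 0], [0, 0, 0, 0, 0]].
J = [[-4, 1, 0, 0, 0], [0, -4, 1, 0, 0], [0, 0, -4, 0, 0], [0, 0, 0, 0, 0], [0, 0, 0, 0, 0]]

The characteristic polynomial is det(xI - A) = x^2(x + 4)^3, so the eigenvalues are -4 (algebraic multiplicity 3), 0 (algebraic multiplicity 2).

For λ = -4: rank(A + 4I) = 4, rank((A + 4I)^2) = 3, rank((A + 4I)^3) = 2. The eigenspace has dimension 5 - 4 = 1, so there is 1 Jordan block; the rank sequence gives block sizes [3].

For λ = 0: rank(A) = 3. The eigenspace has dimension 5 - 3 = 2, so there are 2 Jordan blocks; the rank sequence gives block sizes [1, 1].

Assembling the blocks gives the Jordan form J above.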